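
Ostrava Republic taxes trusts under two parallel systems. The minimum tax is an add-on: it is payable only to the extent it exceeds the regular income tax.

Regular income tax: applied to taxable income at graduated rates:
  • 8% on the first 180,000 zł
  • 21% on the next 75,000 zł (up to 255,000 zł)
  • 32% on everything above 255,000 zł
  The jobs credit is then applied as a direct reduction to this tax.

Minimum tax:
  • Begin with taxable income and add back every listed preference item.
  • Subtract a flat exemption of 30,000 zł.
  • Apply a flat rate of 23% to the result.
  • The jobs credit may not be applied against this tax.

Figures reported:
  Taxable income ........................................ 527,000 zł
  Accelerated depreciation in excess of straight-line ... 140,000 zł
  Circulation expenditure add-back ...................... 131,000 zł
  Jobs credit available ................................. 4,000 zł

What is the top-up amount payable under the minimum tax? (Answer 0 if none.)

Minimum tax:
  Adjusted income: 527,000 zł + 140,000 zł + 131,000 zł = 798,000 zł
  Less exemption 30,000 zł → base 768,000 zł
  768,000 zł × 23% = 176,640 zł

Regular income tax:
  180,000 zł × 8% = 14,400 zł
  75,000 zł × 21% = 15,750 zł
  272,000 zł × 32% = 87,040 zł
  → 117,190 zł
  Less jobs credit 4,000 zł → 113,190 zł

Excess of minimum tax over regular income tax: 176,640 zł − 113,190 zł = 63,450 zł.

63,450 zł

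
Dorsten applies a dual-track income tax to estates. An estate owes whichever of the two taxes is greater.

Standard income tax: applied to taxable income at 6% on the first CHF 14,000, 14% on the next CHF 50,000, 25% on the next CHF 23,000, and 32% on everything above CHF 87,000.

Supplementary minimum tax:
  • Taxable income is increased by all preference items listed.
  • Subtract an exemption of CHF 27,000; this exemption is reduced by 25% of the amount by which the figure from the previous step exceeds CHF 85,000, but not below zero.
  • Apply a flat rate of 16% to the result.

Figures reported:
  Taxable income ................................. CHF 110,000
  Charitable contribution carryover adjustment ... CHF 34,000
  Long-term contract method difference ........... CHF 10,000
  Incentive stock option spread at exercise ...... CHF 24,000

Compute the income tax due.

Standard income tax:
  CHF 14,000 × 6% = CHF 840
  CHF 50,000 × 14% = CHF 7,000
  CHF 23,000 × 25% = CHF 5,750
  CHF 23,000 × 32% = CHF 7,360
  → CHF 20,950

Supplementary minimum tax:
  Adjusted income: CHF 110,000 + CHF 34,000 + CHF 10,000 + CHF 24,000 = CHF 178,000
  Exemption: CHF 27,000 − 25% × (CHF 178,000 − CHF 85,000) = CHF 27,000 − CHF 23,250 = CHF 3,750
  Base: CHF 178,000 − CHF 3,750 = CHF 174,250
  CHF 174,250 × 16% = CHF 27,880

CHF 27,880 > CHF 20,950, so the supplementary minimum tax is the binding amount.

CHF 27,880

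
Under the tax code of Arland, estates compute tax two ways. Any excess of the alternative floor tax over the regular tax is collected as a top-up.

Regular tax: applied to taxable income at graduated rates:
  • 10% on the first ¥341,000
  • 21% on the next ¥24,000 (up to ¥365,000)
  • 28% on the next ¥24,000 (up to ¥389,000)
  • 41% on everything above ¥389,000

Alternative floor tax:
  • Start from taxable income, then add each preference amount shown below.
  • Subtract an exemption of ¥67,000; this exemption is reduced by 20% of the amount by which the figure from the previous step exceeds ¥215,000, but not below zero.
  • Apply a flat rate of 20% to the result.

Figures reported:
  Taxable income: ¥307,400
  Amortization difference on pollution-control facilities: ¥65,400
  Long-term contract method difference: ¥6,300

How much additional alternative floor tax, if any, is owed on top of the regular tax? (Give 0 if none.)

¥38,244

Regular tax:
  ¥307,400 × 10% = ¥30,740

Alternative floor tax:
  Adjusted income: ¥307,400 + ¥65,400 + ¥6,300 = ¥379,100
  Exemption: ¥67,000 − 20% × (¥379,100 − ¥215,000) = ¥67,000 − ¥32,820 = ¥34,180
  Base: ¥379,100 − ¥34,180 = ¥344,920
  ¥344,920 × 20% = ¥68,984

Excess of alternative floor tax over regular tax: ¥68,984 − ¥30,740 = ¥38,244.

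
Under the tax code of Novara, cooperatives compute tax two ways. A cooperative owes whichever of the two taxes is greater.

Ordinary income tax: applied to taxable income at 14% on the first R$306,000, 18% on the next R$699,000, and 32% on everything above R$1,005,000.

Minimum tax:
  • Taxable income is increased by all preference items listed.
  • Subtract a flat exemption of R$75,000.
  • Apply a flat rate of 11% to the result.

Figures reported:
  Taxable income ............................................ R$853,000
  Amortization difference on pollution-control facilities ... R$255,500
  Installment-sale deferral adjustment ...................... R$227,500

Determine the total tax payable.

R$141,300

Minimum tax:
  Adjusted income: R$853,000 + R$255,500 + R$227,500 = R$1,336,000
  Less exemption R$75,000 → base R$1,261,000
  R$1,261,000 × 11% = R$138,710

Ordinary income tax:
  R$306,000 × 14% = R$42,840
  R$547,000 × 18% = R$98,460
  → R$141,300

R$141,300 > R$138,710, so the ordinary income tax governs.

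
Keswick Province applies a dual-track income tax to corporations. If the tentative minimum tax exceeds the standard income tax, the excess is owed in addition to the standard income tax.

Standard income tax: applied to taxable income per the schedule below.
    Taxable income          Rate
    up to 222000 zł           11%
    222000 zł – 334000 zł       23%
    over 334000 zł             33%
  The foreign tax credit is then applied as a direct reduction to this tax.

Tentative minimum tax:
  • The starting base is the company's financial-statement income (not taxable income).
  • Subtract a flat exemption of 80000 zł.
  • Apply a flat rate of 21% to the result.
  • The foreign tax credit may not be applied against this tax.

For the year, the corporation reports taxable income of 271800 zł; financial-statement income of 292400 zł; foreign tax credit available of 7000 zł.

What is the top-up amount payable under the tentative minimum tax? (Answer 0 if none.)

Standard income tax:
  222000 zł × 11% = 24420 zł
  49800 zł × 23% = 11454 zł
  → 35874 zł
  Less foreign tax credit 7000 zł → 28874 zł

Tentative minimum tax:
  Base (financial-statement income): 292400 zł
  Less exemption 80000 zł → base 212400 zł
  212400 zł × 21% = 44604 zł

Excess of tentative minimum tax over standard income tax: 44604 zł − 28874 zł = 15730 zł.

15730 zł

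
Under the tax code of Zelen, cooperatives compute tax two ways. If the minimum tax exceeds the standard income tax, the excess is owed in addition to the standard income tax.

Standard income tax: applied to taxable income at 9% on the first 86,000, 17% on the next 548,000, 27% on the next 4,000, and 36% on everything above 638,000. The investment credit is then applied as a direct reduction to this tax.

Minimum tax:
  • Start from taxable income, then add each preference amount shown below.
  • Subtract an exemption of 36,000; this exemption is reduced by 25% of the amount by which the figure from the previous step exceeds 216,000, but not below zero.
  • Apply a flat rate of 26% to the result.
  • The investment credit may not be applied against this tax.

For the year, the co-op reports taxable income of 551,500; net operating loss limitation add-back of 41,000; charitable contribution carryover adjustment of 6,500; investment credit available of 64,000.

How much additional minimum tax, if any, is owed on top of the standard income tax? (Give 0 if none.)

132,865

Standard income tax:
  86,000 × 9% = 7,740
  465,500 × 17% = 79,135
  → 86,875
  Less investment credit 64,000 → 22,875

Minimum tax:
  Adjusted income: 551,500 + 41,000 + 6,500 = 599,000
  Exemption: 25% × (599,000 − 216,000) = 95,750 ≥ 36,000, so the exemption is fully phased out
  Base: 599,000 − 0 = 599,000
  599,000 × 26% = 155,740

Excess of minimum tax over standard income tax: 155,740 − 22,875 = 132,865.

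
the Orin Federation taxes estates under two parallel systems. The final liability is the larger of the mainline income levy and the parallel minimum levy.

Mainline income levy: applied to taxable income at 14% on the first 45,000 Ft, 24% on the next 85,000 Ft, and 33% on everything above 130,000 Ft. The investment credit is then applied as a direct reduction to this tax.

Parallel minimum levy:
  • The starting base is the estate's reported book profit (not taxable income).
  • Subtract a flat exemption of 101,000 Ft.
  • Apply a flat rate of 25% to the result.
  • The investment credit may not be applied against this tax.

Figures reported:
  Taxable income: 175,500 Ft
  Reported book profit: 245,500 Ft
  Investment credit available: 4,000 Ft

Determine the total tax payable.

Parallel minimum levy:
  Base (reported book profit): 245,500 Ft
  Less exemption 101,000 Ft → base 144,500 Ft
  144,500 Ft × 25% = 36,125 Ft

Mainline income levy:
  45,000 Ft × 14% = 6,300 Ft
  85,000 Ft × 24% = 20,400 Ft
  45,500 Ft × 33% = 15,015 Ft
  → 41,715 Ft
  Less investment credit 4,000 Ft → 37,715 Ft

37,715 Ft > 36,125 Ft, so the mainline income levy governs.

37,715 Ft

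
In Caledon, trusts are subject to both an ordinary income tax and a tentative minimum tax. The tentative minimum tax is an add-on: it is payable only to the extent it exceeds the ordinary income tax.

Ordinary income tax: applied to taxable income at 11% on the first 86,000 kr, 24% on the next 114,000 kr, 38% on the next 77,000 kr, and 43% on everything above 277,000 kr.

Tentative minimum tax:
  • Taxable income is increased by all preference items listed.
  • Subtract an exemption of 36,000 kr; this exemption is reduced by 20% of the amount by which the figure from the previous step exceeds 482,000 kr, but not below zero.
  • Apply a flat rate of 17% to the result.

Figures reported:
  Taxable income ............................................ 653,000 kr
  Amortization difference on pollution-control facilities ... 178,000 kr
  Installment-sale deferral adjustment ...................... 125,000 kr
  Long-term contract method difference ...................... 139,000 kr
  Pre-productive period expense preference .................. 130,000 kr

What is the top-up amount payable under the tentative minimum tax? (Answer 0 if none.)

0 kr

Ordinary income tax:
  86,000 kr × 11% = 9,460 kr
  114,000 kr × 24% = 27,360 kr
  77,000 kr × 38% = 29,260 kr
  376,000 kr × 43% = 161,680 kr
  → 227,760 kr

Tentative minimum tax:
  Adjusted income: 653,000 kr + 178,000 kr + 125,000 kr + 139,000 kr + 130,000 kr = 1,225,000 kr
  Exemption: 20% × (1,225,000 kr − 482,000 kr) = 148,600 kr ≥ 36,000 kr, so the exemption is fully phased out
  Base: 1,225,000 kr − 0 kr = 1,225,000 kr
  1,225,000 kr × 17% = 208,250 kr

208,250 kr ≤ 227,760 kr, so no add-on is due.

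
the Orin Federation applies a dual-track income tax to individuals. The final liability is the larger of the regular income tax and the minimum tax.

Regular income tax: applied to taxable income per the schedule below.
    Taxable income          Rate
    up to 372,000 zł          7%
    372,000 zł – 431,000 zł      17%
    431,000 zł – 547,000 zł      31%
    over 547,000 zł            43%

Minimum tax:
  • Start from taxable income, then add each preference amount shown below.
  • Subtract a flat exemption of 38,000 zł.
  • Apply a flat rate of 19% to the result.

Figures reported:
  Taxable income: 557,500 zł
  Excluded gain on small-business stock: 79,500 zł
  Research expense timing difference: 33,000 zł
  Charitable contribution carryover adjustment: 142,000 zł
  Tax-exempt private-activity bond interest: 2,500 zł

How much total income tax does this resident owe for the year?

Minimum tax:
  Adjusted income: 557,500 zł + 79,500 zł + 33,000 zł + 142,000 zł + 2,500 zł = 814,500 zł
  Less exemption 38,000 zł → base 776,500 zł
  776,500 zł × 19% = 147,535 zł

Regular income tax:
  372,000 zł × 7% = 26,040 zł
  59,000 zł × 17% = 10,030 zł
  116,000 zł × 31% = 35,960 zł
  10,500 zł × 43% = 4,515 zł
  → 76,545 zł

147,535 zł > 76,545 zł, so the minimum tax is the binding amount.

147,535 zł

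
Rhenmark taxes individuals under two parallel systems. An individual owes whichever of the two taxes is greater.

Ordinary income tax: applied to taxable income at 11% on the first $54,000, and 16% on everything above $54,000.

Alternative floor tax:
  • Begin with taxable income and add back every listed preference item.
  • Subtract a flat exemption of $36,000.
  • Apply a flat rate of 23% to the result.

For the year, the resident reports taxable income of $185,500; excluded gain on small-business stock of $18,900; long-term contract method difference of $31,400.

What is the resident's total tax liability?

Alternative floor tax:
  Adjusted income: $185,500 + $18,900 + $31,400 = $235,800
  Less exemption $36,000 → base $199,800
  $199,800 × 23% = $45,954

Ordinary income tax:
  $54,000 × 11% = $5,940
  $131,500 × 16% = $21,040
  → $26,980

$45,954 > $26,980, so the alternative floor tax is the binding amount.

$45,954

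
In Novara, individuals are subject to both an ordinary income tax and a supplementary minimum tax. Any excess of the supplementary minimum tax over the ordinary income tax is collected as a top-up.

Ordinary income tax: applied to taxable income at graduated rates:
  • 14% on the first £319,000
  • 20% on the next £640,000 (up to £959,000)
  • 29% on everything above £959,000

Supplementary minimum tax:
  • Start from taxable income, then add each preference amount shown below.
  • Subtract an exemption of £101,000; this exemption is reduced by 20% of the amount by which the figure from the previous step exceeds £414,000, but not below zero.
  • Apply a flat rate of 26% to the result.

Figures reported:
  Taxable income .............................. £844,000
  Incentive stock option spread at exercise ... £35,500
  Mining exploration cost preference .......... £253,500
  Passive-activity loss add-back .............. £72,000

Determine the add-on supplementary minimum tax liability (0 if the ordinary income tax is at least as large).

Supplementary minimum tax:
  Adjusted income: £844,000 + £35,500 + £253,500 + £72,000 = £1,205,000
  Exemption: 20% × (£1,205,000 − £414,000) = £158,200 ≥ £101,000, so the exemption is fully phased out
  Base: £1,205,000 − £0 = £1,205,000
  £1,205,000 × 26% = £313,300

Ordinary income tax:
  £319,000 × 14% = £44,660
  £525,000 × 20% = £105,000
  → £149,660

Excess of supplementary minimum tax over ordinary income tax: £313,300 − £149,660 = £163,640.

£163,640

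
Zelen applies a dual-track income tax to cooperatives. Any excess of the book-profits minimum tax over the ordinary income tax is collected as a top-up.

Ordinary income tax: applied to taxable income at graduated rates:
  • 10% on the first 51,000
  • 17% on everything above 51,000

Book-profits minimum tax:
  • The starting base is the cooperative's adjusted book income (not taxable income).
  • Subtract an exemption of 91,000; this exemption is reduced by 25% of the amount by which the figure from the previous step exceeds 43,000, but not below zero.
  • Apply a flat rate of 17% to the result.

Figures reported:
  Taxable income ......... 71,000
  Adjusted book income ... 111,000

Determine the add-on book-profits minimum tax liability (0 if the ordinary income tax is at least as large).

0

Ordinary income tax:
  51,000 × 10% = 5,100
  20,000 × 17% = 3,400
  → 8,500

Book-profits minimum tax:
  Base (adjusted book income): 111,000
  Exemption: 91,000 − 25% × (111,000 − 43,000) = 91,000 − 17,000 = 74,000
  Base: 111,000 − 74,000 = 37,000
  37,000 × 17% = 6,290

6,290 ≤ 8,500, so no add-on is due.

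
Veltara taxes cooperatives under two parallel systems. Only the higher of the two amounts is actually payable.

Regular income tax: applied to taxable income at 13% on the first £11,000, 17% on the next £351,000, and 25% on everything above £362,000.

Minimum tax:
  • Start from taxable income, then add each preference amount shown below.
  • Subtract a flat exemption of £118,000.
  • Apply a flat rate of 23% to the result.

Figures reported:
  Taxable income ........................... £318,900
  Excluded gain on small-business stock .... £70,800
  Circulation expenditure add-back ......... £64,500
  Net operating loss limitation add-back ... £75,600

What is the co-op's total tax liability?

£94,714

Regular income tax:
  £11,000 × 13% = £1,430
  £307,900 × 17% = £52,343
  → £53,773

Minimum tax:
  Adjusted income: £318,900 + £70,800 + £64,500 + £75,600 = £529,800
  Less exemption £118,000 → base £411,800
  £411,800 × 23% = £94,714

£94,714 > £53,773, so the minimum tax is the binding amount.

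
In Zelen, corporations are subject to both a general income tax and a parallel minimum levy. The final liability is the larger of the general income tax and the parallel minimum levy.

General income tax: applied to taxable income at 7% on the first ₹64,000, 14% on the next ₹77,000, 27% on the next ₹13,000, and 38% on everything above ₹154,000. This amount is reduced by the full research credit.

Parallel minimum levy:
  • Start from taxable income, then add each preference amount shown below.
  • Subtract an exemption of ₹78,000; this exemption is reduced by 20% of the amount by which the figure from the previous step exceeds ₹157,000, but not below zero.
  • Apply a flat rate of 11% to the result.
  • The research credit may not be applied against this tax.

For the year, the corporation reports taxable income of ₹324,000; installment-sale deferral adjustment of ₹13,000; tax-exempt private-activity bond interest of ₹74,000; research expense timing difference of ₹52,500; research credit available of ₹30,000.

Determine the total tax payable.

₹53,370

General income tax:
  ₹64,000 × 7% = ₹4,480
  ₹77,000 × 14% = ₹10,780
  ₹13,000 × 27% = ₹3,510
  ₹170,000 × 38% = ₹64,600
  → ₹83,370
  Less research credit ₹30,000 → ₹53,370

Parallel minimum levy:
  Adjusted income: ₹324,000 + ₹13,000 + ₹74,000 + ₹52,500 = ₹463,500
  Exemption: ₹78,000 − 20% × (₹463,500 − ₹157,000) = ₹78,000 − ₹61,300 = ₹16,700
  Base: ₹463,500 − ₹16,700 = ₹446,800
  ₹446,800 × 11% = ₹49,148

₹53,370 > ₹49,148, so the general income tax governs.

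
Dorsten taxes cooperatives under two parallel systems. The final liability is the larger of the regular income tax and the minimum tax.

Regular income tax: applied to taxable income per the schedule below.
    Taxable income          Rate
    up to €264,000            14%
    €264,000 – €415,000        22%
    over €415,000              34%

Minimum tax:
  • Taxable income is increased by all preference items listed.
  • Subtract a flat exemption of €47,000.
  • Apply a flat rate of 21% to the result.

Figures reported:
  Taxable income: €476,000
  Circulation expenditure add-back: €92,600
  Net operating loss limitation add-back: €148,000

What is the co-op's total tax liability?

Regular income tax:
  €264,000 × 14% = €36,960
  €151,000 × 22% = €33,220
  €61,000 × 34% = €20,740
  → €90,920

Minimum tax:
  Adjusted income: €476,000 + €92,600 + €148,000 = €716,600
  Less exemption €47,000 → base €669,600
  €669,600 × 21% = €140,616

€140,616 > €90,920, so the minimum tax is the binding amount.

€140,616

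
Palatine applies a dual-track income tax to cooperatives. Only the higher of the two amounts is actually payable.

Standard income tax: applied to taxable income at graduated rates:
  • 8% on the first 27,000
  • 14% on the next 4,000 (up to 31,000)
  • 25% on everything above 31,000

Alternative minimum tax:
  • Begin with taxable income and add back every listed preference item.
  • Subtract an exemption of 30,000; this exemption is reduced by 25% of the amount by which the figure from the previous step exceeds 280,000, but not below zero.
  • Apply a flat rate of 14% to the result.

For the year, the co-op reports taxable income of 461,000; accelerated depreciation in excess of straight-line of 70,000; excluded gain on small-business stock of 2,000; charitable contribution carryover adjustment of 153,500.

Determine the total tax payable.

110,220

Alternative minimum tax:
  Adjusted income: 461,000 + 70,000 + 2,000 + 153,500 = 686,500
  Exemption: 25% × (686,500 − 280,000) = 101,625 ≥ 30,000, so the exemption is fully phased out
  Base: 686,500 − 0 = 686,500
  686,500 × 14% = 96,110

Standard income tax:
  27,000 × 8% = 2,160
  4,000 × 14% = 560
  430,000 × 25% = 107,500
  → 110,220

110,220 > 96,110, so the standard income tax governs.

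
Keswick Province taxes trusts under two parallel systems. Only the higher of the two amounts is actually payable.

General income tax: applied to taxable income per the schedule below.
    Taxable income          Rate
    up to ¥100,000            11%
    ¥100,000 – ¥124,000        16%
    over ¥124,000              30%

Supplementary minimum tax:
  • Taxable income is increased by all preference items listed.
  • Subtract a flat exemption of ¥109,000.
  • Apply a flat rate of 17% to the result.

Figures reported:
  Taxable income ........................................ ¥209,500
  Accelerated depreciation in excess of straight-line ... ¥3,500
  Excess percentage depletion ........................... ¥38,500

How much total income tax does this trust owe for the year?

General income tax:
  ¥100,000 × 11% = ¥11,000
  ¥24,000 × 16% = ¥3,840
  ¥85,500 × 30% = ¥25,650
  → ¥40,490

Supplementary minimum tax:
  Adjusted income: ¥209,500 + ¥3,500 + ¥38,500 = ¥251,500
  Less exemption ¥109,000 → base ¥142,500
  ¥142,500 × 17% = ¥24,225

¥40,490 > ¥24,225, so the general income tax governs.

¥40,490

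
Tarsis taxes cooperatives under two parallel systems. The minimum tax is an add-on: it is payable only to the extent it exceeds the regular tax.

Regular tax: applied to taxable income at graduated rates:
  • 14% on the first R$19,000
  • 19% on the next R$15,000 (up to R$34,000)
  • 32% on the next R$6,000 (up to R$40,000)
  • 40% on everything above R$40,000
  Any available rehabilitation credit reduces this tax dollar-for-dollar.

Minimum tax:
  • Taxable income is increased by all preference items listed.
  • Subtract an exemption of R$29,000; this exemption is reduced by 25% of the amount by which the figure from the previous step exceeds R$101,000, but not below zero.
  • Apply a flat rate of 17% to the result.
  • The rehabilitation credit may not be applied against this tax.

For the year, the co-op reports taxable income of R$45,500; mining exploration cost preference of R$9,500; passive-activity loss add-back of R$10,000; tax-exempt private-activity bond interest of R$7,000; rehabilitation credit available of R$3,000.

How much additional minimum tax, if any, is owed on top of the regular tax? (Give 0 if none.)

R$680

Minimum tax:
  Adjusted income: R$45,500 + R$9,500 + R$10,000 + R$7,000 = R$72,000
  Exemption: R$72,000 ≤ R$101,000, so full R$29,000 applies
  Base: R$72,000 − R$29,000 = R$43,000
  R$43,000 × 17% = R$7,310

Regular tax:
  R$19,000 × 14% = R$2,660
  R$15,000 × 19% = R$2,850
  R$6,000 × 32% = R$1,920
  R$5,500 × 40% = R$2,200
  → R$9,630
  Less rehabilitation credit R$3,000 → R$6,630

Excess of minimum tax over regular tax: R$7,310 − R$6,630 = R$680.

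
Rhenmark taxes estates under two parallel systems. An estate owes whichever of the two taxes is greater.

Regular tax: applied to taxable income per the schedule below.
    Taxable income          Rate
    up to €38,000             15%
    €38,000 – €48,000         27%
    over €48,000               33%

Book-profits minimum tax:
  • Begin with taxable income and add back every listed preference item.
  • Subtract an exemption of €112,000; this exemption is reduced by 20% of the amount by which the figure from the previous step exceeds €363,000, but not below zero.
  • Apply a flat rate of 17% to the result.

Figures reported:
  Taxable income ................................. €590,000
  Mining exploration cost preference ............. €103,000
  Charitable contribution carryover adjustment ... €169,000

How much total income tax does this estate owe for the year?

Book-profits minimum tax:
  Adjusted income: €590,000 + €103,000 + €169,000 = €862,000
  Exemption: €112,000 − 20% × (€862,000 − €363,000) = €112,000 − €99,800 = €12,200
  Base: €862,000 − €12,200 = €849,800
  €849,800 × 17% = €144,466

Regular tax:
  €38,000 × 15% = €5,700
  €10,000 × 27% = €2,700
  €542,000 × 33% = €178,860
  → €187,260

€187,260 > €144,466, so the regular tax governs.

€187,260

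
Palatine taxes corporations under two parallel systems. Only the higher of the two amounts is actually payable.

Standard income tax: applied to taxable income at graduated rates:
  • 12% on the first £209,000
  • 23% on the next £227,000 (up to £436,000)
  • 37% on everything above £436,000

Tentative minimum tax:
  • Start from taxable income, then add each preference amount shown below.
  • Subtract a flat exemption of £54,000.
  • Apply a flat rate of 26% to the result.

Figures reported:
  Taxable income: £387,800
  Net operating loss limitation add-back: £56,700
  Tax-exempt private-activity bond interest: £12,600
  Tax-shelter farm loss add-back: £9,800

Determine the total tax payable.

Standard income tax:
  £209,000 × 12% = £25,080
  £178,800 × 23% = £41,124
  → £66,204

Tentative minimum tax:
  Adjusted income: £387,800 + £56,700 + £12,600 + £9,800 = £466,900
  Less exemption £54,000 → base £412,900
  £412,900 × 26% = £107,354

£107,354 > £66,204, so the tentative minimum tax is the binding amount.

£107,354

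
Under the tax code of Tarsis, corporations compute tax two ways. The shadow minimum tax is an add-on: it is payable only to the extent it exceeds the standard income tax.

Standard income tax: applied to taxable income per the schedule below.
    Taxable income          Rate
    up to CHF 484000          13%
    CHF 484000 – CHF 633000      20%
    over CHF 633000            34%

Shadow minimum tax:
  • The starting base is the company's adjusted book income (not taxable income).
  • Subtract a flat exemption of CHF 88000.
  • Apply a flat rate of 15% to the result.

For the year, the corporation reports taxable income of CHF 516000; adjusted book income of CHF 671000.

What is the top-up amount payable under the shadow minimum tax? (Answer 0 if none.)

Standard income tax:
  CHF 484000 × 13% = CHF 62920
  CHF 32000 × 20% = CHF 6400
  → CHF 69320

Shadow minimum tax:
  Base (adjusted book income): CHF 671000
  Less exemption CHF 88000 → base CHF 583000
  CHF 583000 × 15% = CHF 87450

Excess of shadow minimum tax over standard income tax: CHF 87450 − CHF 69320 = CHF 18130.

CHF 18130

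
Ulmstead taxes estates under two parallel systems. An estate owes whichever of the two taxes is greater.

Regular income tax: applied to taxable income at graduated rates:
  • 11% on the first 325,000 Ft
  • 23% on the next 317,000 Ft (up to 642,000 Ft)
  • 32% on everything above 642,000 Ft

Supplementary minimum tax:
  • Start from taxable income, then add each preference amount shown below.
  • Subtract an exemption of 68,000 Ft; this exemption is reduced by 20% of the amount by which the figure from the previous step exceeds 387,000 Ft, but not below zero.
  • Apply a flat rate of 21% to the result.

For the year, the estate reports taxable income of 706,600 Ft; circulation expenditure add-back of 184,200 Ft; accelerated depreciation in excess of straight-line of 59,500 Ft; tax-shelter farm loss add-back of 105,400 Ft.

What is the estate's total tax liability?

221,697 Ft

Supplementary minimum tax:
  Adjusted income: 706,600 Ft + 184,200 Ft + 59,500 Ft + 105,400 Ft = 1,055,700 Ft
  Exemption: 20% × (1,055,700 Ft − 387,000 Ft) = 133,740 Ft ≥ 68,000 Ft, so the exemption is fully phased out
  Base: 1,055,700 Ft − 0 Ft = 1,055,700 Ft
  1,055,700 Ft × 21% = 221,697 Ft

Regular income tax:
  325,000 Ft × 11% = 35,750 Ft
  317,000 Ft × 23% = 72,910 Ft
  64,600 Ft × 32% = 20,672 Ft
  → 129,332 Ft

221,697 Ft > 129,332 Ft, so the supplementary minimum tax is the binding amount.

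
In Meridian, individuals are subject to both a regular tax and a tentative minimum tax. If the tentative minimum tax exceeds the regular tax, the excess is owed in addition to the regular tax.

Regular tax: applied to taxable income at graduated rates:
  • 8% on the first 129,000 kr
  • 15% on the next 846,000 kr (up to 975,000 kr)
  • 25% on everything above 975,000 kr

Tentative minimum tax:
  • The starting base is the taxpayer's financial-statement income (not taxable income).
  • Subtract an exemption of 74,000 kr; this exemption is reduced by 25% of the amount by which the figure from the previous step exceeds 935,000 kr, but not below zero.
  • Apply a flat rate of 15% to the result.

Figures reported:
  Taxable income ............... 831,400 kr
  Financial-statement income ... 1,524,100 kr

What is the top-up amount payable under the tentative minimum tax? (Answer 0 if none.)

112,935 kr

Regular tax:
  129,000 kr × 8% = 10,320 kr
  702,400 kr × 15% = 105,360 kr
  → 115,680 kr

Tentative minimum tax:
  Base (financial-statement income): 1,524,100 kr
  Exemption: 25% × (1,524,100 kr − 935,000 kr) = 147,275 kr ≥ 74,000 kr, so the exemption is fully phased out
  Base: 1,524,100 kr − 0 kr = 1,524,100 kr
  1,524,100 kr × 15% = 228,615 kr

Excess of tentative minimum tax over regular tax: 228,615 kr − 115,680 kr = 112,935 kr.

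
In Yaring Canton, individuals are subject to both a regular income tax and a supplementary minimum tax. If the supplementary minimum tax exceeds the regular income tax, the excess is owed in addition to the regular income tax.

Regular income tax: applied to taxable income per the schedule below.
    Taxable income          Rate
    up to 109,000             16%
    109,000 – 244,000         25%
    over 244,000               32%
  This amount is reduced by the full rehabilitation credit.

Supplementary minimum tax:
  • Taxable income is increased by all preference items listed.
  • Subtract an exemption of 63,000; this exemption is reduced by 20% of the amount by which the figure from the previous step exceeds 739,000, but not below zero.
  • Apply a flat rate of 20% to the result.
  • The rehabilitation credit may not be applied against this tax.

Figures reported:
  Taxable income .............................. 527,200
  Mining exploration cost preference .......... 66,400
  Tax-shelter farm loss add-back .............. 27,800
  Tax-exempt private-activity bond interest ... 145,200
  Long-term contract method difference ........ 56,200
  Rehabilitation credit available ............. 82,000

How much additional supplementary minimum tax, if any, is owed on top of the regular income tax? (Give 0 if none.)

95,498

Regular income tax:
  109,000 × 16% = 17,440
  135,000 × 25% = 33,750
  283,200 × 32% = 90,624
  → 141,814
  Less rehabilitation credit 82,000 → 59,814

Supplementary minimum tax:
  Adjusted income: 527,200 + 66,400 + 27,800 + 145,200 + 56,200 = 822,800
  Exemption: 63,000 − 20% × (822,800 − 739,000) = 63,000 − 16,760 = 46,240
  Base: 822,800 − 46,240 = 776,560
  776,560 × 20% = 155,312

Excess of supplementary minimum tax over regular income tax: 155,312 − 59,814 = 95,498.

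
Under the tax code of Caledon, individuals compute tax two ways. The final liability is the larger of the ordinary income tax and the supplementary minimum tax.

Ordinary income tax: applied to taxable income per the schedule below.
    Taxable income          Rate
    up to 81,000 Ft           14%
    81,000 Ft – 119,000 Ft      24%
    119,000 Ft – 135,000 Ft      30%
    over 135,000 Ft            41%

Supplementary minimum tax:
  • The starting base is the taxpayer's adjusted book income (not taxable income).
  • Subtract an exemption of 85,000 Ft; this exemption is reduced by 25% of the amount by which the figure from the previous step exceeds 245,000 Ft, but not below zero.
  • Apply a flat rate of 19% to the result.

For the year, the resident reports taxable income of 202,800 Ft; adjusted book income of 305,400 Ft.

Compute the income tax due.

Supplementary minimum tax:
  Base (adjusted book income): 305,400 Ft
  Exemption: 85,000 Ft − 25% × (305,400 Ft − 245,000 Ft) = 85,000 Ft − 15,100 Ft = 69,900 Ft
  Base: 305,400 Ft − 69,900 Ft = 235,500 Ft
  235,500 Ft × 19% = 44,745 Ft

Ordinary income tax:
  81,000 Ft × 14% = 11,340 Ft
  38,000 Ft × 24% = 9,120 Ft
  16,000 Ft × 30% = 4,800 Ft
  67,800 Ft × 41% = 27,798 Ft
  → 53,058 Ft

53,058 Ft > 44,745 Ft, so the ordinary income tax governs.

53,058 Ft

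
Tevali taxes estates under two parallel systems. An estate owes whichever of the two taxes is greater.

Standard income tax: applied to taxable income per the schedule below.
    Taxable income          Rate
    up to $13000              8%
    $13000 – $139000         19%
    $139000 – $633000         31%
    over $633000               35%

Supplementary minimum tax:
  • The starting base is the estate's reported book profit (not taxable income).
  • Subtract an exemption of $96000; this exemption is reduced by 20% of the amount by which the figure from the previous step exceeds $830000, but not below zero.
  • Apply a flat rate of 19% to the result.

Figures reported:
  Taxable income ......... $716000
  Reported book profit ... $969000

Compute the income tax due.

$207170

Supplementary minimum tax:
  Base (reported book profit): $969000
  Exemption: $96000 − 20% × ($969000 − $830000) = $96000 − $27800 = $68200
  Base: $969000 − $68200 = $900800
  $900800 × 19% = $171152

Standard income tax:
  $13000 × 8% = $1040
  $126000 × 19% = $23940
  $494000 × 31% = $153140
  $83000 × 35% = $29050
  → $207170

$207170 > $171152, so the standard income tax governs.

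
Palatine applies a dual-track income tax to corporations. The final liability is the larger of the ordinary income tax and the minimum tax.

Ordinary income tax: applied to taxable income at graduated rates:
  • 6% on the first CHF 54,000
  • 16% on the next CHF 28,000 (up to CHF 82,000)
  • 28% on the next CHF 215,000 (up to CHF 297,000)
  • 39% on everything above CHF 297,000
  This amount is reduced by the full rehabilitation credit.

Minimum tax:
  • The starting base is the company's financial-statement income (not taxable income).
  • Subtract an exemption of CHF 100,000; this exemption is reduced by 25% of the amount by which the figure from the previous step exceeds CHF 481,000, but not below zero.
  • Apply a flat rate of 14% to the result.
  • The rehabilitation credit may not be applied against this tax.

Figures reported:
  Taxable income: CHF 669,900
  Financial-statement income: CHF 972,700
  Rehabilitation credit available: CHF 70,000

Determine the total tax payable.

Ordinary income tax:
  CHF 54,000 × 6% = CHF 3,240
  CHF 28,000 × 16% = CHF 4,480
  CHF 215,000 × 28% = CHF 60,200
  CHF 372,900 × 39% = CHF 145,431
  → CHF 213,351
  Less rehabilitation credit CHF 70,000 → CHF 143,351

Minimum tax:
  Base (financial-statement income): CHF 972,700
  Exemption: 25% × (CHF 972,700 − CHF 481,000) = CHF 122,925 ≥ CHF 100,000, so the exemption is fully phased out
  Base: CHF 972,700 − CHF 0 = CHF 972,700
  CHF 972,700 × 14% = CHF 136,178

CHF 143,351 > CHF 136,178, so the ordinary income tax governs.

CHF 143,351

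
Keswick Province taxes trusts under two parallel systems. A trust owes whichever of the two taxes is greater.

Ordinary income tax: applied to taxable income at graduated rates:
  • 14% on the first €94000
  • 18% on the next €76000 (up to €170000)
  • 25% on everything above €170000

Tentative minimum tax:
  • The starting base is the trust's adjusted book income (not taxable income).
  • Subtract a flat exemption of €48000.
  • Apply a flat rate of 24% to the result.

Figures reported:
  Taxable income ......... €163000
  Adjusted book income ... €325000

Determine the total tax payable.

Tentative minimum tax:
  Base (adjusted book income): €325000
  Less exemption €48000 → base €277000
  €277000 × 24% = €66480

Ordinary income tax:
  €94000 × 14% = €13160
  €69000 × 18% = €12420
  → €25580

€66480 > €25580, so the tentative minimum tax is the binding amount.

€66480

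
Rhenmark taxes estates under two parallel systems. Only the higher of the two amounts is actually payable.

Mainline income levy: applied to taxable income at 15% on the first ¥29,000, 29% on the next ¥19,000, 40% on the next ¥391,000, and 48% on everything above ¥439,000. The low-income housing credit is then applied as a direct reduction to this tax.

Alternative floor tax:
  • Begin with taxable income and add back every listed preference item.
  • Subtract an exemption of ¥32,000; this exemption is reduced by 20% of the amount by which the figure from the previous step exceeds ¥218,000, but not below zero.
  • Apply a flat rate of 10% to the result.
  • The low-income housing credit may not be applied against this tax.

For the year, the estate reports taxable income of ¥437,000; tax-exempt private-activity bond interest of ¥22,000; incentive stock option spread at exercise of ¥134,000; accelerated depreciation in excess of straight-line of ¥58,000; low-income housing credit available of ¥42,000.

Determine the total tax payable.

¥123,460

Alternative floor tax:
  Adjusted income: ¥437,000 + ¥22,000 + ¥134,000 + ¥58,000 = ¥651,000
  Exemption: 20% × (¥651,000 − ¥218,000) = ¥86,600 ≥ ¥32,000, so the exemption is fully phased out
  Base: ¥651,000 − ¥0 = ¥651,000
  ¥651,000 × 10% = ¥65,100

Mainline income levy:
  ¥29,000 × 15% = ¥4,350
  ¥19,000 × 29% = ¥5,510
  ¥389,000 × 40% = ¥155,600
  → ¥165,460
  Less low-income housing credit ¥42,000 → ¥123,460

¥123,460 > ¥65,100, so the mainline income levy governs.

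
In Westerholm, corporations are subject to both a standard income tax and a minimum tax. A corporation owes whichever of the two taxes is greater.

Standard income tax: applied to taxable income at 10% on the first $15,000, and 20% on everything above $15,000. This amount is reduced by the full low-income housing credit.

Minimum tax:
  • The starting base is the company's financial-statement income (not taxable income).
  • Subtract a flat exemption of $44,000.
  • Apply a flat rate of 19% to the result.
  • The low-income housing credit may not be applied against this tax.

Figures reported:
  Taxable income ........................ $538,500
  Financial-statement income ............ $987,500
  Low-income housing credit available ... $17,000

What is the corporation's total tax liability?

Minimum tax:
  Base (financial-statement income): $987,500
  Less exemption $44,000 → base $943,500
  $943,500 × 19% = $179,265

Standard income tax:
  $15,000 × 10% = $1,500
  $523,500 × 20% = $104,700
  → $106,200
  Less low-income housing credit $17,000 → $89,200

$179,265 > $89,200, so the minimum tax is the binding amount.

$179,265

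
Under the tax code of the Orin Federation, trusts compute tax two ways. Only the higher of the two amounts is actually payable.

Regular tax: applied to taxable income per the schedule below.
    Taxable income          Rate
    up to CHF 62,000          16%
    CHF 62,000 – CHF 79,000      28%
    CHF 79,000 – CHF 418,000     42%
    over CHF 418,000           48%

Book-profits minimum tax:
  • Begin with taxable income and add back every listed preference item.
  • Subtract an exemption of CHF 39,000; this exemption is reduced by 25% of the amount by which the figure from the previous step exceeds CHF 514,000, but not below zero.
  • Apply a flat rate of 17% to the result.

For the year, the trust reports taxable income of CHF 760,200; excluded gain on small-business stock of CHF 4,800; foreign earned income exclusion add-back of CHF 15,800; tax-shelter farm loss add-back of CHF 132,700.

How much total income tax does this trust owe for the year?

CHF 321,316

Book-profits minimum tax:
  Adjusted income: CHF 760,200 + CHF 4,800 + CHF 15,800 + CHF 132,700 = CHF 913,500
  Exemption: 25% × (CHF 913,500 − CHF 514,000) = CHF 99,875 ≥ CHF 39,000, so the exemption is fully phased out
  Base: CHF 913,500 − CHF 0 = CHF 913,500
  CHF 913,500 × 17% = CHF 155,295

Regular tax:
  CHF 62,000 × 16% = CHF 9,920
  CHF 17,000 × 28% = CHF 4,760
  CHF 339,000 × 42% = CHF 142,380
  CHF 342,200 × 48% = CHF 164,256
  → CHF 321,316

CHF 321,316 > CHF 155,295, so the regular tax governs.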